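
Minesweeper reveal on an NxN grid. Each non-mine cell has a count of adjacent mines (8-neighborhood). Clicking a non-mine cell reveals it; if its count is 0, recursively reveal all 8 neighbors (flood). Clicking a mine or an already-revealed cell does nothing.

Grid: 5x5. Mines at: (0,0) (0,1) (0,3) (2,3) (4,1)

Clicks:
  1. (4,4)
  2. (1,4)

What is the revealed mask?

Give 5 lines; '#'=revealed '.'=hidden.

Click 1 (4,4) count=0: revealed 6 new [(3,2) (3,3) (3,4) (4,2) (4,3) (4,4)] -> total=6
Click 2 (1,4) count=2: revealed 1 new [(1,4)] -> total=7

Answer: .....
....#
.....
..###
..###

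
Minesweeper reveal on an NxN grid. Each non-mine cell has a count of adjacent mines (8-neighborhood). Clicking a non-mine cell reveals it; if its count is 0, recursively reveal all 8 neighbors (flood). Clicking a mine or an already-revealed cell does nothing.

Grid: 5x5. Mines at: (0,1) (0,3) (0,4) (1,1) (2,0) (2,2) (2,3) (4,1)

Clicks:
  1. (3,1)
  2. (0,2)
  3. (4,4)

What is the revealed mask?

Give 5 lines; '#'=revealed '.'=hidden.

Click 1 (3,1) count=3: revealed 1 new [(3,1)] -> total=1
Click 2 (0,2) count=3: revealed 1 new [(0,2)] -> total=2
Click 3 (4,4) count=0: revealed 6 new [(3,2) (3,3) (3,4) (4,2) (4,3) (4,4)] -> total=8

Answer: ..#..
.....
.....
.####
..###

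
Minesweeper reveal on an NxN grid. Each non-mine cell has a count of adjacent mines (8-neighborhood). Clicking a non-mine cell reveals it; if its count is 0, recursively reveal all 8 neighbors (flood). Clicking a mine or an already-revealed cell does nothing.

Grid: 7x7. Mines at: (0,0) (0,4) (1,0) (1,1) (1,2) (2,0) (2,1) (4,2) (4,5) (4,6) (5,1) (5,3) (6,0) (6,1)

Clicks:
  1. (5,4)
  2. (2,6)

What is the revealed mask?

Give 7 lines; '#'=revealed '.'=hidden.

Click 1 (5,4) count=2: revealed 1 new [(5,4)] -> total=1
Click 2 (2,6) count=0: revealed 14 new [(0,5) (0,6) (1,3) (1,4) (1,5) (1,6) (2,3) (2,4) (2,5) (2,6) (3,3) (3,4) (3,5) (3,6)] -> total=15

Answer: .....##
...####
...####
...####
.......
....#..
.......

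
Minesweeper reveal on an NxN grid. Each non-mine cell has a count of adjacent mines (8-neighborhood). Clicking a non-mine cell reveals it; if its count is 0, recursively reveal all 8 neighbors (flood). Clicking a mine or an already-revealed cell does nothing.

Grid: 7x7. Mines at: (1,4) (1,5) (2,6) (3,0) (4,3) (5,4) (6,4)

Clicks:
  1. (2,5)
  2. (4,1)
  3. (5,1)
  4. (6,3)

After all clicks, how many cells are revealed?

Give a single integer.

Click 1 (2,5) count=3: revealed 1 new [(2,5)] -> total=1
Click 2 (4,1) count=1: revealed 1 new [(4,1)] -> total=2
Click 3 (5,1) count=0: revealed 10 new [(4,0) (4,2) (5,0) (5,1) (5,2) (5,3) (6,0) (6,1) (6,2) (6,3)] -> total=12
Click 4 (6,3) count=2: revealed 0 new [(none)] -> total=12

Answer: 12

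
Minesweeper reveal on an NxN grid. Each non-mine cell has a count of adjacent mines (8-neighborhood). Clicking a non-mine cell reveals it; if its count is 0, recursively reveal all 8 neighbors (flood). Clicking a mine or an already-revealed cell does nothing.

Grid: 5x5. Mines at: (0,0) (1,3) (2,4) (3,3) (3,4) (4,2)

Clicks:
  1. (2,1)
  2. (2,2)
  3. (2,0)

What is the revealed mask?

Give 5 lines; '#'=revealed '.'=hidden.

Answer: .....
###..
###..
###..
##...

Derivation:
Click 1 (2,1) count=0: revealed 11 new [(1,0) (1,1) (1,2) (2,0) (2,1) (2,2) (3,0) (3,1) (3,2) (4,0) (4,1)] -> total=11
Click 2 (2,2) count=2: revealed 0 new [(none)] -> total=11
Click 3 (2,0) count=0: revealed 0 new [(none)] -> total=11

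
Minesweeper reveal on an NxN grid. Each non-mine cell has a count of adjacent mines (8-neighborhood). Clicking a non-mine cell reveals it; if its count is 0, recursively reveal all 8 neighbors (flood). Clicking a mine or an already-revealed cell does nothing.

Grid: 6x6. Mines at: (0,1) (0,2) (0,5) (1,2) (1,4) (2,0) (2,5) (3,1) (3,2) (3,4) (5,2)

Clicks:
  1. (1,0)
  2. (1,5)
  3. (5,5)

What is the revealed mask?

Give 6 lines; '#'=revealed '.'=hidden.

Click 1 (1,0) count=2: revealed 1 new [(1,0)] -> total=1
Click 2 (1,5) count=3: revealed 1 new [(1,5)] -> total=2
Click 3 (5,5) count=0: revealed 6 new [(4,3) (4,4) (4,5) (5,3) (5,4) (5,5)] -> total=8

Answer: ......
#....#
......
......
...###
...###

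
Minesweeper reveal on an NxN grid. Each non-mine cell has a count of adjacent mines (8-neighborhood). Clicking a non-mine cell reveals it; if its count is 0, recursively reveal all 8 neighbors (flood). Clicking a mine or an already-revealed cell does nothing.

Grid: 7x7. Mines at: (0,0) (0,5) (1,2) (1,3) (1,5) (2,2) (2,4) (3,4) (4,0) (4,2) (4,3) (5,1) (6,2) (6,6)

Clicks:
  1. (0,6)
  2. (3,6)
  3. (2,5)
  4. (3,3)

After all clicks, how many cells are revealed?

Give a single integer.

Click 1 (0,6) count=2: revealed 1 new [(0,6)] -> total=1
Click 2 (3,6) count=0: revealed 8 new [(2,5) (2,6) (3,5) (3,6) (4,5) (4,6) (5,5) (5,6)] -> total=9
Click 3 (2,5) count=3: revealed 0 new [(none)] -> total=9
Click 4 (3,3) count=5: revealed 1 new [(3,3)] -> total=10

Answer: 10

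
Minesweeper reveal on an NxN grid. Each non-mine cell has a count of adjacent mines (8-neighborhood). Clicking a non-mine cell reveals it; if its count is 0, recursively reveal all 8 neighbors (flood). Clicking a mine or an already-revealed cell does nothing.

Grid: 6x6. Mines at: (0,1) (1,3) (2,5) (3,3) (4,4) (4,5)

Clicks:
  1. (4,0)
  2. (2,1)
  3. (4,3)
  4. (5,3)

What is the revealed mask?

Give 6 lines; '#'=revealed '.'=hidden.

Click 1 (4,0) count=0: revealed 17 new [(1,0) (1,1) (1,2) (2,0) (2,1) (2,2) (3,0) (3,1) (3,2) (4,0) (4,1) (4,2) (4,3) (5,0) (5,1) (5,2) (5,3)] -> total=17
Click 2 (2,1) count=0: revealed 0 new [(none)] -> total=17
Click 3 (4,3) count=2: revealed 0 new [(none)] -> total=17
Click 4 (5,3) count=1: revealed 0 new [(none)] -> total=17

Answer: ......
###...
###...
###...
####..
####..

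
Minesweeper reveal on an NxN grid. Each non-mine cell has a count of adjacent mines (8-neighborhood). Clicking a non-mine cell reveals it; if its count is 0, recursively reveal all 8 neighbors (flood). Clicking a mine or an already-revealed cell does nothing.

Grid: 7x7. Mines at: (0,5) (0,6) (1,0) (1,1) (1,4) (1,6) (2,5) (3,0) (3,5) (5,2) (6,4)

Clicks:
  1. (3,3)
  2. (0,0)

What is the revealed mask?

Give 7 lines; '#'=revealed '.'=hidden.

Answer: #......
.......
.####..
.####..
.####..
.......
.......

Derivation:
Click 1 (3,3) count=0: revealed 12 new [(2,1) (2,2) (2,3) (2,4) (3,1) (3,2) (3,3) (3,4) (4,1) (4,2) (4,3) (4,4)] -> total=12
Click 2 (0,0) count=2: revealed 1 new [(0,0)] -> total=13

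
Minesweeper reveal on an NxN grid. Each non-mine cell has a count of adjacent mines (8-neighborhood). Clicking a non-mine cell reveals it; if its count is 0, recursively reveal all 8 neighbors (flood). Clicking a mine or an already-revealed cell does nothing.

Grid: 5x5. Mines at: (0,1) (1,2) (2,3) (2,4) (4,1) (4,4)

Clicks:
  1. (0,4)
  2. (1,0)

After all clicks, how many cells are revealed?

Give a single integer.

Click 1 (0,4) count=0: revealed 4 new [(0,3) (0,4) (1,3) (1,4)] -> total=4
Click 2 (1,0) count=1: revealed 1 new [(1,0)] -> total=5

Answer: 5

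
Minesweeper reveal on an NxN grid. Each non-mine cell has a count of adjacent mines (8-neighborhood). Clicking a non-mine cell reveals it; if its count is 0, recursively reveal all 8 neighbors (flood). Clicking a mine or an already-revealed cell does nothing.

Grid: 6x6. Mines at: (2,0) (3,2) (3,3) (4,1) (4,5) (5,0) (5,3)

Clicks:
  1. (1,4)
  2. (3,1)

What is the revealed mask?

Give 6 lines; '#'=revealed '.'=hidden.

Click 1 (1,4) count=0: revealed 19 new [(0,0) (0,1) (0,2) (0,3) (0,4) (0,5) (1,0) (1,1) (1,2) (1,3) (1,4) (1,5) (2,1) (2,2) (2,3) (2,4) (2,5) (3,4) (3,5)] -> total=19
Click 2 (3,1) count=3: revealed 1 new [(3,1)] -> total=20

Answer: ######
######
.#####
.#..##
......
......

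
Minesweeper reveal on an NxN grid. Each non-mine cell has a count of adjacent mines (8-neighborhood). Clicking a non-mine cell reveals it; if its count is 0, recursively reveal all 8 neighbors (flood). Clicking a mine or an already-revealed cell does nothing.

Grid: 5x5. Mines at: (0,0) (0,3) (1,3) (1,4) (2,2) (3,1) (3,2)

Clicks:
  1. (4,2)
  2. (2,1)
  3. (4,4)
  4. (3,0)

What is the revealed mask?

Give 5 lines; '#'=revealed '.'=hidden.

Click 1 (4,2) count=2: revealed 1 new [(4,2)] -> total=1
Click 2 (2,1) count=3: revealed 1 new [(2,1)] -> total=2
Click 3 (4,4) count=0: revealed 6 new [(2,3) (2,4) (3,3) (3,4) (4,3) (4,4)] -> total=8
Click 4 (3,0) count=1: revealed 1 new [(3,0)] -> total=9

Answer: .....
.....
.#.##
#..##
..###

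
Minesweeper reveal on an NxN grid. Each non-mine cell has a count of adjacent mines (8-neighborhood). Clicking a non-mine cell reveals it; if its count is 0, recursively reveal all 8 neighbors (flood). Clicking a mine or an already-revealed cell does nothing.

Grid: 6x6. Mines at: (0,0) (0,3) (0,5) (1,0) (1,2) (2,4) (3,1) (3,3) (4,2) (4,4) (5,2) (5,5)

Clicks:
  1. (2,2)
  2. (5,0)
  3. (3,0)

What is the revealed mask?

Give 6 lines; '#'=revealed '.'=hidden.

Click 1 (2,2) count=3: revealed 1 new [(2,2)] -> total=1
Click 2 (5,0) count=0: revealed 4 new [(4,0) (4,1) (5,0) (5,1)] -> total=5
Click 3 (3,0) count=1: revealed 1 new [(3,0)] -> total=6

Answer: ......
......
..#...
#.....
##....
##....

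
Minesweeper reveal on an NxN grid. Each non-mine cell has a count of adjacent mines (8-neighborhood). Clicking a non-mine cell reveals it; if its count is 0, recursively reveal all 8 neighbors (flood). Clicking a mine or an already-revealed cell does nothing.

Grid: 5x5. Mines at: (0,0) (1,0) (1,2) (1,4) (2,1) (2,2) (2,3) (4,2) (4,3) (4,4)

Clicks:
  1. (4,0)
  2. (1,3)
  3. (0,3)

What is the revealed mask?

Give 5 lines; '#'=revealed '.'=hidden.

Answer: ...#.
...#.
.....
##...
##...

Derivation:
Click 1 (4,0) count=0: revealed 4 new [(3,0) (3,1) (4,0) (4,1)] -> total=4
Click 2 (1,3) count=4: revealed 1 new [(1,3)] -> total=5
Click 3 (0,3) count=2: revealed 1 new [(0,3)] -> total=6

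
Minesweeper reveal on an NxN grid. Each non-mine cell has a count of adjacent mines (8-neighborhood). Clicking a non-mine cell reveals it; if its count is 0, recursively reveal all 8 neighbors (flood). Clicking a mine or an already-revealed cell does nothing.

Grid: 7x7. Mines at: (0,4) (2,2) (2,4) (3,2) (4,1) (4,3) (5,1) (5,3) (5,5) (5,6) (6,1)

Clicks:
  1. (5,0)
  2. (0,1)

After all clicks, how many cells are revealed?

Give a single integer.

Click 1 (5,0) count=3: revealed 1 new [(5,0)] -> total=1
Click 2 (0,1) count=0: revealed 12 new [(0,0) (0,1) (0,2) (0,3) (1,0) (1,1) (1,2) (1,3) (2,0) (2,1) (3,0) (3,1)] -> total=13

Answer: 13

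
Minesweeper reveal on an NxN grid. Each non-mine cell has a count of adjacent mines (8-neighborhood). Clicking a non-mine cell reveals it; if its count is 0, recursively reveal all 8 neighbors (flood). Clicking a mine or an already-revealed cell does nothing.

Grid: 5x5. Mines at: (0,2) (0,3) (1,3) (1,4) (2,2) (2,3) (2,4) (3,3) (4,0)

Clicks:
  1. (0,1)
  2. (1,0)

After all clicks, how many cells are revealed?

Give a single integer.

Click 1 (0,1) count=1: revealed 1 new [(0,1)] -> total=1
Click 2 (1,0) count=0: revealed 7 new [(0,0) (1,0) (1,1) (2,0) (2,1) (3,0) (3,1)] -> total=8

Answer: 8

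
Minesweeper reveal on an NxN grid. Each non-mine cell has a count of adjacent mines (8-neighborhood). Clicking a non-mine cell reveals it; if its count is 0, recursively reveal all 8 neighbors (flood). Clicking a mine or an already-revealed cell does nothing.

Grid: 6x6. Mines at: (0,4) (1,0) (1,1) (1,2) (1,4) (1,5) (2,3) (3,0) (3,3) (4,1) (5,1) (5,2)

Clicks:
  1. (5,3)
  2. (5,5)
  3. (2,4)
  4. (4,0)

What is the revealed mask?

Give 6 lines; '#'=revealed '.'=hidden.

Click 1 (5,3) count=1: revealed 1 new [(5,3)] -> total=1
Click 2 (5,5) count=0: revealed 9 new [(2,4) (2,5) (3,4) (3,5) (4,3) (4,4) (4,5) (5,4) (5,5)] -> total=10
Click 3 (2,4) count=4: revealed 0 new [(none)] -> total=10
Click 4 (4,0) count=3: revealed 1 new [(4,0)] -> total=11

Answer: ......
......
....##
....##
#..###
...###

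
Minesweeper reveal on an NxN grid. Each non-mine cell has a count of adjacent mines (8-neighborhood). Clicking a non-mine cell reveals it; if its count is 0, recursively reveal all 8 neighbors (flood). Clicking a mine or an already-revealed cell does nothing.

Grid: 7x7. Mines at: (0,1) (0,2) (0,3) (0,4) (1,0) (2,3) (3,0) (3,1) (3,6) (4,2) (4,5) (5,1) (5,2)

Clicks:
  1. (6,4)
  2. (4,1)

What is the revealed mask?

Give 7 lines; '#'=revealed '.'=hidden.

Click 1 (6,4) count=0: revealed 8 new [(5,3) (5,4) (5,5) (5,6) (6,3) (6,4) (6,5) (6,6)] -> total=8
Click 2 (4,1) count=5: revealed 1 new [(4,1)] -> total=9

Answer: .......
.......
.......
.......
.#.....
...####
...####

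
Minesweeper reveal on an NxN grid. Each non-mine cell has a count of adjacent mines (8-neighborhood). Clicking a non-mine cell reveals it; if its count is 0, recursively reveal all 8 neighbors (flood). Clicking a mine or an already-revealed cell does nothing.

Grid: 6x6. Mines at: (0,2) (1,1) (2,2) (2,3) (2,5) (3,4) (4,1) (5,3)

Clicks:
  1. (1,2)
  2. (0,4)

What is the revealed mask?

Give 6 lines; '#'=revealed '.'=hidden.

Answer: ...###
..####
......
......
......
......

Derivation:
Click 1 (1,2) count=4: revealed 1 new [(1,2)] -> total=1
Click 2 (0,4) count=0: revealed 6 new [(0,3) (0,4) (0,5) (1,3) (1,4) (1,5)] -> total=7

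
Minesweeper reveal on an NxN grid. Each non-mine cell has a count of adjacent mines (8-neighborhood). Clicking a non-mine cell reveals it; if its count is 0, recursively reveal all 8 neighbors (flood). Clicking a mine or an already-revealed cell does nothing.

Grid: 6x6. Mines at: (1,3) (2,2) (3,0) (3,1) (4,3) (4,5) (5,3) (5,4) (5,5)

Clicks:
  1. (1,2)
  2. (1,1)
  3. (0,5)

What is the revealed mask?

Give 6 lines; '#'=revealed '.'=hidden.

Answer: ....##
.##.##
....##
....##
......
......

Derivation:
Click 1 (1,2) count=2: revealed 1 new [(1,2)] -> total=1
Click 2 (1,1) count=1: revealed 1 new [(1,1)] -> total=2
Click 3 (0,5) count=0: revealed 8 new [(0,4) (0,5) (1,4) (1,5) (2,4) (2,5) (3,4) (3,5)] -> total=10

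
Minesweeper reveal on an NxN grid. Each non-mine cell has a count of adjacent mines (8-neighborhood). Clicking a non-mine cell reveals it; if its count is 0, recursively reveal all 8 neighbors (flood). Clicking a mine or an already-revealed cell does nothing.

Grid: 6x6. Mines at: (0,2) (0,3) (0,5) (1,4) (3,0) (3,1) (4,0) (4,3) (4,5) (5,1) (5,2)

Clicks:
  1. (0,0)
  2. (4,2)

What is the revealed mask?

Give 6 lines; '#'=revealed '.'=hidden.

Click 1 (0,0) count=0: revealed 6 new [(0,0) (0,1) (1,0) (1,1) (2,0) (2,1)] -> total=6
Click 2 (4,2) count=4: revealed 1 new [(4,2)] -> total=7

Answer: ##....
##....
##....
......
..#...
......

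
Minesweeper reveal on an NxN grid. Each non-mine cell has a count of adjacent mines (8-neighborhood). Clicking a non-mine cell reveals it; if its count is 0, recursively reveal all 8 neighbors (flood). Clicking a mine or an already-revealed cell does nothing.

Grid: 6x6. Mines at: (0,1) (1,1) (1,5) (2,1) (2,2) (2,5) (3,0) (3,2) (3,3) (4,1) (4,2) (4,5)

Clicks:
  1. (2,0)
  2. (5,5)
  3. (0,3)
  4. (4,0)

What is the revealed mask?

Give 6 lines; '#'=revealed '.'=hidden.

Click 1 (2,0) count=3: revealed 1 new [(2,0)] -> total=1
Click 2 (5,5) count=1: revealed 1 new [(5,5)] -> total=2
Click 3 (0,3) count=0: revealed 6 new [(0,2) (0,3) (0,4) (1,2) (1,3) (1,4)] -> total=8
Click 4 (4,0) count=2: revealed 1 new [(4,0)] -> total=9

Answer: ..###.
..###.
#.....
......
#.....
.....#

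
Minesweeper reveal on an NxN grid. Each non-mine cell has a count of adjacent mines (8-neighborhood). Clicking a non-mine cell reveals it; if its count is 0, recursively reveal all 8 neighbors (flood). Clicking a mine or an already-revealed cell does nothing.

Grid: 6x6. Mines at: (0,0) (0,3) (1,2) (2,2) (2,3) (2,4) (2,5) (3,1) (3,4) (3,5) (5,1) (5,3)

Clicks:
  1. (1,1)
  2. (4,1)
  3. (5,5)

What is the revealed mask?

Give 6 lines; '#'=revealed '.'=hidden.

Answer: ......
.#....
......
......
.#..##
....##

Derivation:
Click 1 (1,1) count=3: revealed 1 new [(1,1)] -> total=1
Click 2 (4,1) count=2: revealed 1 new [(4,1)] -> total=2
Click 3 (5,5) count=0: revealed 4 new [(4,4) (4,5) (5,4) (5,5)] -> total=6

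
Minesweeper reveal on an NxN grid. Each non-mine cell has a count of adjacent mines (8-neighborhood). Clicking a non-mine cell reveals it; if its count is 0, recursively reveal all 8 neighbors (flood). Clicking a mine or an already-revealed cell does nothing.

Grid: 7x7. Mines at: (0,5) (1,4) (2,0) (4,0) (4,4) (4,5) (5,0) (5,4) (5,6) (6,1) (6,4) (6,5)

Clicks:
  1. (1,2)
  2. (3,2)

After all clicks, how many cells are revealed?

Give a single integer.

Click 1 (1,2) count=0: revealed 20 new [(0,0) (0,1) (0,2) (0,3) (1,0) (1,1) (1,2) (1,3) (2,1) (2,2) (2,3) (3,1) (3,2) (3,3) (4,1) (4,2) (4,3) (5,1) (5,2) (5,3)] -> total=20
Click 2 (3,2) count=0: revealed 0 new [(none)] -> total=20

Answer: 20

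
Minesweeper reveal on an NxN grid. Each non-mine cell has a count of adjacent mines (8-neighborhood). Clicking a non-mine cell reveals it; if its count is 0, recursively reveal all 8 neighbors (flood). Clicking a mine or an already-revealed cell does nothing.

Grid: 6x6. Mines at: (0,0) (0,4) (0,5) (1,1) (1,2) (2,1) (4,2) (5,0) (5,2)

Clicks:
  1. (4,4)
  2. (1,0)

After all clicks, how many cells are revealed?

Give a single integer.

Click 1 (4,4) count=0: revealed 15 new [(1,3) (1,4) (1,5) (2,3) (2,4) (2,5) (3,3) (3,4) (3,5) (4,3) (4,4) (4,5) (5,3) (5,4) (5,5)] -> total=15
Click 2 (1,0) count=3: revealed 1 new [(1,0)] -> total=16

Answer: 16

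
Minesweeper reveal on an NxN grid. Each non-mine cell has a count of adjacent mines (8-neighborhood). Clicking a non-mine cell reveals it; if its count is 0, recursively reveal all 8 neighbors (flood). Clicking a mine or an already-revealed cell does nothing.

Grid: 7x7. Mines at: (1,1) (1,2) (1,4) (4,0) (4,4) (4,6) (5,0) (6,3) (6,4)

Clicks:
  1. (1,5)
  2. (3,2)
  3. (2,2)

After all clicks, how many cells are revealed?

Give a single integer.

Answer: 13

Derivation:
Click 1 (1,5) count=1: revealed 1 new [(1,5)] -> total=1
Click 2 (3,2) count=0: revealed 12 new [(2,1) (2,2) (2,3) (3,1) (3,2) (3,3) (4,1) (4,2) (4,3) (5,1) (5,2) (5,3)] -> total=13
Click 3 (2,2) count=2: revealed 0 new [(none)] -> total=13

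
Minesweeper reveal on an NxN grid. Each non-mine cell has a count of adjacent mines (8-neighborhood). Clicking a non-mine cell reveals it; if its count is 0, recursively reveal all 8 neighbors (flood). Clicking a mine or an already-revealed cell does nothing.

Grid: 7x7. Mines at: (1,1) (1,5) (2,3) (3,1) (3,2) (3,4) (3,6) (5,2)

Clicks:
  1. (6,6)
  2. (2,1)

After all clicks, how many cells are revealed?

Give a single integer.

Click 1 (6,6) count=0: revealed 12 new [(4,3) (4,4) (4,5) (4,6) (5,3) (5,4) (5,5) (5,6) (6,3) (6,4) (6,5) (6,6)] -> total=12
Click 2 (2,1) count=3: revealed 1 new [(2,1)] -> total=13

Answer: 13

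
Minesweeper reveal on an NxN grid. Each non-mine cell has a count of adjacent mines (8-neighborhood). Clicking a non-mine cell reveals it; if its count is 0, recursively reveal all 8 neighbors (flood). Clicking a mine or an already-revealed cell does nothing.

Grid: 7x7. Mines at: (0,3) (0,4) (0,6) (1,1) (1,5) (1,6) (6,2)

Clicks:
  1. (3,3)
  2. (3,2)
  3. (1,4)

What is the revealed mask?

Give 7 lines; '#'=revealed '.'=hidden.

Click 1 (3,3) count=0: revealed 37 new [(1,2) (1,3) (1,4) (2,0) (2,1) (2,2) (2,3) (2,4) (2,5) (2,6) (3,0) (3,1) (3,2) (3,3) (3,4) (3,5) (3,6) (4,0) (4,1) (4,2) (4,3) (4,4) (4,5) (4,6) (5,0) (5,1) (5,2) (5,3) (5,4) (5,5) (5,6) (6,0) (6,1) (6,3) (6,4) (6,5) (6,6)] -> total=37
Click 2 (3,2) count=0: revealed 0 new [(none)] -> total=37
Click 3 (1,4) count=3: revealed 0 new [(none)] -> total=37

Answer: .......
..###..
#######
#######
#######
#######
##.####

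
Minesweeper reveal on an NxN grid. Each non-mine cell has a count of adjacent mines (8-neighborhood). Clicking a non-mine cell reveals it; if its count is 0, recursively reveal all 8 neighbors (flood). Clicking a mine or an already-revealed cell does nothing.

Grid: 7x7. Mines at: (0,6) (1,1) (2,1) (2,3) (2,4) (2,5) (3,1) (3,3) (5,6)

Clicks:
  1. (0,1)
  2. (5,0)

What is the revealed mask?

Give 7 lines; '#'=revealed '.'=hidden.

Answer: .#.....
.......
.......
.......
######.
######.
######.

Derivation:
Click 1 (0,1) count=1: revealed 1 new [(0,1)] -> total=1
Click 2 (5,0) count=0: revealed 18 new [(4,0) (4,1) (4,2) (4,3) (4,4) (4,5) (5,0) (5,1) (5,2) (5,3) (5,4) (5,5) (6,0) (6,1) (6,2) (6,3) (6,4) (6,5)] -> total=19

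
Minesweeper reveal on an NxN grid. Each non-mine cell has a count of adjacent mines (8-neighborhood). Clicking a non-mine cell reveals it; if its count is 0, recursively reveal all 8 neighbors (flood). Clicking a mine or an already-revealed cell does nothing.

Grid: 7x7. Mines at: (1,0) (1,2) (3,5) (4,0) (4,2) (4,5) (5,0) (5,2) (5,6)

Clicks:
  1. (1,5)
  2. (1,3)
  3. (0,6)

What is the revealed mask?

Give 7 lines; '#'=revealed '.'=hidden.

Answer: ...####
...####
...####
.......
.......
.......
.......

Derivation:
Click 1 (1,5) count=0: revealed 12 new [(0,3) (0,4) (0,5) (0,6) (1,3) (1,4) (1,5) (1,6) (2,3) (2,4) (2,5) (2,6)] -> total=12
Click 2 (1,3) count=1: revealed 0 new [(none)] -> total=12
Click 3 (0,6) count=0: revealed 0 new [(none)] -> total=12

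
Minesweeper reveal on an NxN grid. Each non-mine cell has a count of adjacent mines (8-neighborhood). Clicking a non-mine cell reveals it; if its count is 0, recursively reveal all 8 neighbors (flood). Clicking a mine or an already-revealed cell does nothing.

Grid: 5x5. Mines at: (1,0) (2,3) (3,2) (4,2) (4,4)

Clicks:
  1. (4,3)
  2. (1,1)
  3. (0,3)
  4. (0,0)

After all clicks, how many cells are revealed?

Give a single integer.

Click 1 (4,3) count=3: revealed 1 new [(4,3)] -> total=1
Click 2 (1,1) count=1: revealed 1 new [(1,1)] -> total=2
Click 3 (0,3) count=0: revealed 7 new [(0,1) (0,2) (0,3) (0,4) (1,2) (1,3) (1,4)] -> total=9
Click 4 (0,0) count=1: revealed 1 new [(0,0)] -> total=10

Answer: 10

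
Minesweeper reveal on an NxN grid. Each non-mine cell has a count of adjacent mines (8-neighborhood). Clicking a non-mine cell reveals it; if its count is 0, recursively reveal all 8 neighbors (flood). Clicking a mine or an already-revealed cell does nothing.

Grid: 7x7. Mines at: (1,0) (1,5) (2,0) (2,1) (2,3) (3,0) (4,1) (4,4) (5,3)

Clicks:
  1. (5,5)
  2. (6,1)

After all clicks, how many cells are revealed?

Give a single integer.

Click 1 (5,5) count=1: revealed 1 new [(5,5)] -> total=1
Click 2 (6,1) count=0: revealed 6 new [(5,0) (5,1) (5,2) (6,0) (6,1) (6,2)] -> total=7

Answer: 7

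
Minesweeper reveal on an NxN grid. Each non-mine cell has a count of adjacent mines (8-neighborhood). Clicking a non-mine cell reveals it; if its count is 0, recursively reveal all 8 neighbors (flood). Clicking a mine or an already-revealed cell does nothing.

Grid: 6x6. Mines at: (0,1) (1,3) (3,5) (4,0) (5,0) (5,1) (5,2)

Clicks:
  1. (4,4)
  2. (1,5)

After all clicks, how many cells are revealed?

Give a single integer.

Answer: 7

Derivation:
Click 1 (4,4) count=1: revealed 1 new [(4,4)] -> total=1
Click 2 (1,5) count=0: revealed 6 new [(0,4) (0,5) (1,4) (1,5) (2,4) (2,5)] -> total=7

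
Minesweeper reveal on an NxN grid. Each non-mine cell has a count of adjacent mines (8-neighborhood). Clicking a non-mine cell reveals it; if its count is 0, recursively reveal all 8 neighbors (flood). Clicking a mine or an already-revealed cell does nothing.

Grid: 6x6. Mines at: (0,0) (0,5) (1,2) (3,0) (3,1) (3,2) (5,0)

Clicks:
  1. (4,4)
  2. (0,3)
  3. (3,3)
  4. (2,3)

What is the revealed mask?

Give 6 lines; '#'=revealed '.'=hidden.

Click 1 (4,4) count=0: revealed 19 new [(1,3) (1,4) (1,5) (2,3) (2,4) (2,5) (3,3) (3,4) (3,5) (4,1) (4,2) (4,3) (4,4) (4,5) (5,1) (5,2) (5,3) (5,4) (5,5)] -> total=19
Click 2 (0,3) count=1: revealed 1 new [(0,3)] -> total=20
Click 3 (3,3) count=1: revealed 0 new [(none)] -> total=20
Click 4 (2,3) count=2: revealed 0 new [(none)] -> total=20

Answer: ...#..
...###
...###
...###
.#####
.#####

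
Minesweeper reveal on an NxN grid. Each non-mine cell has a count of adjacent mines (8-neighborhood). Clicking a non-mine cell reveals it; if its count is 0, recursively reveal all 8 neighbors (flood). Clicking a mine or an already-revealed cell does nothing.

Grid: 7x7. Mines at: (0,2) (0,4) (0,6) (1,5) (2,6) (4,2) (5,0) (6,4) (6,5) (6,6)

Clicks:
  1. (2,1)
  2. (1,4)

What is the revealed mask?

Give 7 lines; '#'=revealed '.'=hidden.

Click 1 (2,1) count=0: revealed 30 new [(0,0) (0,1) (1,0) (1,1) (1,2) (1,3) (1,4) (2,0) (2,1) (2,2) (2,3) (2,4) (2,5) (3,0) (3,1) (3,2) (3,3) (3,4) (3,5) (3,6) (4,0) (4,1) (4,3) (4,4) (4,5) (4,6) (5,3) (5,4) (5,5) (5,6)] -> total=30
Click 2 (1,4) count=2: revealed 0 new [(none)] -> total=30

Answer: ##.....
#####..
######.
#######
##.####
...####
.......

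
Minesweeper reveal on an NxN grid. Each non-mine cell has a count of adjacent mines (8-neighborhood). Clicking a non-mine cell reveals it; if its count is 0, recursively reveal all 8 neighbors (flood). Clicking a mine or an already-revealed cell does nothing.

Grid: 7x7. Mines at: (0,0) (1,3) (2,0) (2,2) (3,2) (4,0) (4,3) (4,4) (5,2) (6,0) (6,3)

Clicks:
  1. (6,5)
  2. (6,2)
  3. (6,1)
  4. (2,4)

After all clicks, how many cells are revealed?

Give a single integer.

Click 1 (6,5) count=0: revealed 20 new [(0,4) (0,5) (0,6) (1,4) (1,5) (1,6) (2,4) (2,5) (2,6) (3,4) (3,5) (3,6) (4,5) (4,6) (5,4) (5,5) (5,6) (6,4) (6,5) (6,6)] -> total=20
Click 2 (6,2) count=2: revealed 1 new [(6,2)] -> total=21
Click 3 (6,1) count=2: revealed 1 new [(6,1)] -> total=22
Click 4 (2,4) count=1: revealed 0 new [(none)] -> total=22

Answer: 22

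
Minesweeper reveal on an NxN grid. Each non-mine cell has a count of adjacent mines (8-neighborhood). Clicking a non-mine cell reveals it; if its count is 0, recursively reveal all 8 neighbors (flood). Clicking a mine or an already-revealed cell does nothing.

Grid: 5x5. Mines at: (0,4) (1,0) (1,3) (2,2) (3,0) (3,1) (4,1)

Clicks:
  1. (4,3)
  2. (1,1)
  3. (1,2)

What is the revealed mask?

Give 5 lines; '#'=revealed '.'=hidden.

Answer: .....
.##..
...##
..###
..###

Derivation:
Click 1 (4,3) count=0: revealed 8 new [(2,3) (2,4) (3,2) (3,3) (3,4) (4,2) (4,3) (4,4)] -> total=8
Click 2 (1,1) count=2: revealed 1 new [(1,1)] -> total=9
Click 3 (1,2) count=2: revealed 1 new [(1,2)] -> total=10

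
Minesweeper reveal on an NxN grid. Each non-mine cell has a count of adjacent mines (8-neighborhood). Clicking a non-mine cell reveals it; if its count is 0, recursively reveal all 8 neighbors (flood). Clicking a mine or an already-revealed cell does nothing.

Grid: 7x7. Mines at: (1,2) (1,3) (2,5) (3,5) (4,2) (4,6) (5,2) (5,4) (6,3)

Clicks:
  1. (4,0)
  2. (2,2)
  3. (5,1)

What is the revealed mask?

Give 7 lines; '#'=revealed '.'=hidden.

Click 1 (4,0) count=0: revealed 14 new [(0,0) (0,1) (1,0) (1,1) (2,0) (2,1) (3,0) (3,1) (4,0) (4,1) (5,0) (5,1) (6,0) (6,1)] -> total=14
Click 2 (2,2) count=2: revealed 1 new [(2,2)] -> total=15
Click 3 (5,1) count=2: revealed 0 new [(none)] -> total=15

Answer: ##.....
##.....
###....
##.....
##.....
##.....
##.....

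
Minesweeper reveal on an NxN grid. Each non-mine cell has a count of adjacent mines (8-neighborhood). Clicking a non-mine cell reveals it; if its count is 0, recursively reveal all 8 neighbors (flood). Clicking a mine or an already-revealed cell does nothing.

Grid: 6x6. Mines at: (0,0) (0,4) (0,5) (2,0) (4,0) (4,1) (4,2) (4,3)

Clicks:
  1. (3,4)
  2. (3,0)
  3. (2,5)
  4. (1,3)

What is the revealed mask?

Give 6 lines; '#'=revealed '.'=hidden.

Click 1 (3,4) count=1: revealed 1 new [(3,4)] -> total=1
Click 2 (3,0) count=3: revealed 1 new [(3,0)] -> total=2
Click 3 (2,5) count=0: revealed 21 new [(0,1) (0,2) (0,3) (1,1) (1,2) (1,3) (1,4) (1,5) (2,1) (2,2) (2,3) (2,4) (2,5) (3,1) (3,2) (3,3) (3,5) (4,4) (4,5) (5,4) (5,5)] -> total=23
Click 4 (1,3) count=1: revealed 0 new [(none)] -> total=23

Answer: .###..
.#####
.#####
######
....##
....##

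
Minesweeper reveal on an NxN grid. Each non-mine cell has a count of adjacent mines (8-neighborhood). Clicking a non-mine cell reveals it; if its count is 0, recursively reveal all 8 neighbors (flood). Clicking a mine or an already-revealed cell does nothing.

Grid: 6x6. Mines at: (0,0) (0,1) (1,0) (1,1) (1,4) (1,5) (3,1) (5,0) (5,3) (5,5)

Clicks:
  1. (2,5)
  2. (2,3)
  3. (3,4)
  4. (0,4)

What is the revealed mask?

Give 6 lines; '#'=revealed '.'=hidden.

Click 1 (2,5) count=2: revealed 1 new [(2,5)] -> total=1
Click 2 (2,3) count=1: revealed 1 new [(2,3)] -> total=2
Click 3 (3,4) count=0: revealed 10 new [(2,2) (2,4) (3,2) (3,3) (3,4) (3,5) (4,2) (4,3) (4,4) (4,5)] -> total=12
Click 4 (0,4) count=2: revealed 1 new [(0,4)] -> total=13

Answer: ....#.
......
..####
..####
..####
......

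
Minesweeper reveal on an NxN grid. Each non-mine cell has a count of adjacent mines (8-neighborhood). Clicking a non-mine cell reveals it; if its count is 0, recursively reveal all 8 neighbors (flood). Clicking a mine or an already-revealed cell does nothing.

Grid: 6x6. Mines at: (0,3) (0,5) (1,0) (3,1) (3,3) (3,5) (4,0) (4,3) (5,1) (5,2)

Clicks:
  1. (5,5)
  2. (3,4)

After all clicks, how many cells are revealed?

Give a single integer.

Answer: 5

Derivation:
Click 1 (5,5) count=0: revealed 4 new [(4,4) (4,5) (5,4) (5,5)] -> total=4
Click 2 (3,4) count=3: revealed 1 new [(3,4)] -> total=5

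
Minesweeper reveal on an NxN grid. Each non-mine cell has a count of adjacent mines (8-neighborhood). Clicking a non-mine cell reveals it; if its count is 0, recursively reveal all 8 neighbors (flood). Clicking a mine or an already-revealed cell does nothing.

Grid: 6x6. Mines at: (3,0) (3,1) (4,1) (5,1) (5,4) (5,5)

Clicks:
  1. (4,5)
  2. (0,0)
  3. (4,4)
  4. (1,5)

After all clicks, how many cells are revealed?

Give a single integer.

Click 1 (4,5) count=2: revealed 1 new [(4,5)] -> total=1
Click 2 (0,0) count=0: revealed 25 new [(0,0) (0,1) (0,2) (0,3) (0,4) (0,5) (1,0) (1,1) (1,2) (1,3) (1,4) (1,5) (2,0) (2,1) (2,2) (2,3) (2,4) (2,5) (3,2) (3,3) (3,4) (3,5) (4,2) (4,3) (4,4)] -> total=26
Click 3 (4,4) count=2: revealed 0 new [(none)] -> total=26
Click 4 (1,5) count=0: revealed 0 new [(none)] -> total=26

Answer: 26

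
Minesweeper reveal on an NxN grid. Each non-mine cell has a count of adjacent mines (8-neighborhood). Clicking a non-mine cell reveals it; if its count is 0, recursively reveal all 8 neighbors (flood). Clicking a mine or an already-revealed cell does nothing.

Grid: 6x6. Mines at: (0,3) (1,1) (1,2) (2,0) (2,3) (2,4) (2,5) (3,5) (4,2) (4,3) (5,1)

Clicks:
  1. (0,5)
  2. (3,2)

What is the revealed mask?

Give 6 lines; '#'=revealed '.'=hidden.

Click 1 (0,5) count=0: revealed 4 new [(0,4) (0,5) (1,4) (1,5)] -> total=4
Click 2 (3,2) count=3: revealed 1 new [(3,2)] -> total=5

Answer: ....##
....##
......
..#...
......
......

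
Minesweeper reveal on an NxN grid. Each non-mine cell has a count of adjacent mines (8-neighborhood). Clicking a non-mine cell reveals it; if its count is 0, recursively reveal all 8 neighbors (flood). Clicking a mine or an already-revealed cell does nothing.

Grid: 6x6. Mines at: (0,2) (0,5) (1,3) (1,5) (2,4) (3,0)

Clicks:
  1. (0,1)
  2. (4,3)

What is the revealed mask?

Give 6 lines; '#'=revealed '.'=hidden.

Click 1 (0,1) count=1: revealed 1 new [(0,1)] -> total=1
Click 2 (4,3) count=0: revealed 20 new [(2,1) (2,2) (2,3) (3,1) (3,2) (3,3) (3,4) (3,5) (4,0) (4,1) (4,2) (4,3) (4,4) (4,5) (5,0) (5,1) (5,2) (5,3) (5,4) (5,5)] -> total=21

Answer: .#....
......
.###..
.#####
######
######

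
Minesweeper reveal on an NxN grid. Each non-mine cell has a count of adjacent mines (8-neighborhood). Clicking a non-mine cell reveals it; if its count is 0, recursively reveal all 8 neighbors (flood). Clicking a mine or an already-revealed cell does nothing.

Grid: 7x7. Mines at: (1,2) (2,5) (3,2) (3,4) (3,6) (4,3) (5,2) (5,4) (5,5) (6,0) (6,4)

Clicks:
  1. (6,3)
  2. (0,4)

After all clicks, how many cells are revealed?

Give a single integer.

Click 1 (6,3) count=3: revealed 1 new [(6,3)] -> total=1
Click 2 (0,4) count=0: revealed 8 new [(0,3) (0,4) (0,5) (0,6) (1,3) (1,4) (1,5) (1,6)] -> total=9

Answer: 9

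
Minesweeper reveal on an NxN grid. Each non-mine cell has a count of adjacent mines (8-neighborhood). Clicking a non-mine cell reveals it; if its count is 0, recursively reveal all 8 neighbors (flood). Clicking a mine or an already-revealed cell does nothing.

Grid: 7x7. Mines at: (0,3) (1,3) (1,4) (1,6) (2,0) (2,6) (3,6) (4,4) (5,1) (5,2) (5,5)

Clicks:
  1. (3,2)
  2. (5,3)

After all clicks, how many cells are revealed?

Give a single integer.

Answer: 10

Derivation:
Click 1 (3,2) count=0: revealed 9 new [(2,1) (2,2) (2,3) (3,1) (3,2) (3,3) (4,1) (4,2) (4,3)] -> total=9
Click 2 (5,3) count=2: revealed 1 new [(5,3)] -> total=10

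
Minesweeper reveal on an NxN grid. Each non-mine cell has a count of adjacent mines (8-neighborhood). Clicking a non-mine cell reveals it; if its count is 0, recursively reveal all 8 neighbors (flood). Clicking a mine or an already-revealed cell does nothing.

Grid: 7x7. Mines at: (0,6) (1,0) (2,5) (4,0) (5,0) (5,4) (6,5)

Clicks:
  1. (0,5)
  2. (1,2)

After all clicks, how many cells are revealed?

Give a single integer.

Answer: 28

Derivation:
Click 1 (0,5) count=1: revealed 1 new [(0,5)] -> total=1
Click 2 (1,2) count=0: revealed 27 new [(0,1) (0,2) (0,3) (0,4) (1,1) (1,2) (1,3) (1,4) (1,5) (2,1) (2,2) (2,3) (2,4) (3,1) (3,2) (3,3) (3,4) (4,1) (4,2) (4,3) (4,4) (5,1) (5,2) (5,3) (6,1) (6,2) (6,3)] -> total=28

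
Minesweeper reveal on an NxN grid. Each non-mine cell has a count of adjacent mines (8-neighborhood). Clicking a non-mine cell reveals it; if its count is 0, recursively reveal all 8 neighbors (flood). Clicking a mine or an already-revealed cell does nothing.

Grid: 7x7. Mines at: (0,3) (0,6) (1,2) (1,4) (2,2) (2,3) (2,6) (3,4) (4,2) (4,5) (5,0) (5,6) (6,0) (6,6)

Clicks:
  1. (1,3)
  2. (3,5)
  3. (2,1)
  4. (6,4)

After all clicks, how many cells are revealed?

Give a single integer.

Answer: 13

Derivation:
Click 1 (1,3) count=5: revealed 1 new [(1,3)] -> total=1
Click 2 (3,5) count=3: revealed 1 new [(3,5)] -> total=2
Click 3 (2,1) count=2: revealed 1 new [(2,1)] -> total=3
Click 4 (6,4) count=0: revealed 10 new [(5,1) (5,2) (5,3) (5,4) (5,5) (6,1) (6,2) (6,3) (6,4) (6,5)] -> total=13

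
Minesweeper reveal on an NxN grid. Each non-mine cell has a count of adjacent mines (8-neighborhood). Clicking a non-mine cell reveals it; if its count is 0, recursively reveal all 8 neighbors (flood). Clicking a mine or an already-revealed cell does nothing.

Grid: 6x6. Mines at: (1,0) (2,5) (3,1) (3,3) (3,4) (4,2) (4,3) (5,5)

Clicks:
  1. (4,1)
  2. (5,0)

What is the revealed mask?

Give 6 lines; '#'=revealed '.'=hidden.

Answer: ......
......
......
......
##....
##....

Derivation:
Click 1 (4,1) count=2: revealed 1 new [(4,1)] -> total=1
Click 2 (5,0) count=0: revealed 3 new [(4,0) (5,0) (5,1)] -> total=4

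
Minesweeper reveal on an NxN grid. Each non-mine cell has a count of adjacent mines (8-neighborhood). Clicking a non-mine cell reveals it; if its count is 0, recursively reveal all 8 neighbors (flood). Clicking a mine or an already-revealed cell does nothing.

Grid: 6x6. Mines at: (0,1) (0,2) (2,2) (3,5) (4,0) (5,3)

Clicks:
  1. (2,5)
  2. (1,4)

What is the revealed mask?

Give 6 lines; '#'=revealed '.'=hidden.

Answer: ...###
...###
...###
......
......
......

Derivation:
Click 1 (2,5) count=1: revealed 1 new [(2,5)] -> total=1
Click 2 (1,4) count=0: revealed 8 new [(0,3) (0,4) (0,5) (1,3) (1,4) (1,5) (2,3) (2,4)] -> total=9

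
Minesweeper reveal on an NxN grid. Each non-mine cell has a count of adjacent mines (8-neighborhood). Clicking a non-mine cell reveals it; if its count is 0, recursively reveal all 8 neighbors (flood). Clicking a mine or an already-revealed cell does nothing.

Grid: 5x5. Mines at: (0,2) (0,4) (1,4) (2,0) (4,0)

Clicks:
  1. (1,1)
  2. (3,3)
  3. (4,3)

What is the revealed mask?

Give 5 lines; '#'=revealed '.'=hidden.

Answer: .....
.###.
.####
.####
.####

Derivation:
Click 1 (1,1) count=2: revealed 1 new [(1,1)] -> total=1
Click 2 (3,3) count=0: revealed 14 new [(1,2) (1,3) (2,1) (2,2) (2,3) (2,4) (3,1) (3,2) (3,3) (3,4) (4,1) (4,2) (4,3) (4,4)] -> total=15
Click 3 (4,3) count=0: revealed 0 new [(none)] -> total=15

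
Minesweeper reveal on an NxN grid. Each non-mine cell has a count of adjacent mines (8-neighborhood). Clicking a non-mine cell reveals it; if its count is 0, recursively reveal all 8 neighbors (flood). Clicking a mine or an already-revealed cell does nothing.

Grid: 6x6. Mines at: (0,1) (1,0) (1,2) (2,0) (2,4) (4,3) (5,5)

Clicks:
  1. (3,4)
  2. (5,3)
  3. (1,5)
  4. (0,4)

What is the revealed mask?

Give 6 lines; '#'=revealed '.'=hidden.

Click 1 (3,4) count=2: revealed 1 new [(3,4)] -> total=1
Click 2 (5,3) count=1: revealed 1 new [(5,3)] -> total=2
Click 3 (1,5) count=1: revealed 1 new [(1,5)] -> total=3
Click 4 (0,4) count=0: revealed 5 new [(0,3) (0,4) (0,5) (1,3) (1,4)] -> total=8

Answer: ...###
...###
......
....#.
......
...#..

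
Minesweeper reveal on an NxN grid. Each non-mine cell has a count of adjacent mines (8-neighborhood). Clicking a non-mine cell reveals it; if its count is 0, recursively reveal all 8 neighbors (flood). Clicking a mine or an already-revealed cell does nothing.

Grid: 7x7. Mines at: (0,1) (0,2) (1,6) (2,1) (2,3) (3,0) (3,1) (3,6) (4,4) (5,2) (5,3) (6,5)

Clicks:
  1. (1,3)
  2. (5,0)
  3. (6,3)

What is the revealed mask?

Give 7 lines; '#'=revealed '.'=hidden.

Answer: .......
...#...
.......
.......
##.....
##.....
##.#...

Derivation:
Click 1 (1,3) count=2: revealed 1 new [(1,3)] -> total=1
Click 2 (5,0) count=0: revealed 6 new [(4,0) (4,1) (5,0) (5,1) (6,0) (6,1)] -> total=7
Click 3 (6,3) count=2: revealed 1 new [(6,3)] -> total=8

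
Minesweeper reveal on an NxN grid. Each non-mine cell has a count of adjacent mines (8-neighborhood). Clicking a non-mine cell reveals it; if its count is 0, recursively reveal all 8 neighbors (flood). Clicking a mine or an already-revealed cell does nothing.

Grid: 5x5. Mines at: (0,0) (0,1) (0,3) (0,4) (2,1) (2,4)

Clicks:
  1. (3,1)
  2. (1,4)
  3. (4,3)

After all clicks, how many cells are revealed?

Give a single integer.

Answer: 11

Derivation:
Click 1 (3,1) count=1: revealed 1 new [(3,1)] -> total=1
Click 2 (1,4) count=3: revealed 1 new [(1,4)] -> total=2
Click 3 (4,3) count=0: revealed 9 new [(3,0) (3,2) (3,3) (3,4) (4,0) (4,1) (4,2) (4,3) (4,4)] -> total=11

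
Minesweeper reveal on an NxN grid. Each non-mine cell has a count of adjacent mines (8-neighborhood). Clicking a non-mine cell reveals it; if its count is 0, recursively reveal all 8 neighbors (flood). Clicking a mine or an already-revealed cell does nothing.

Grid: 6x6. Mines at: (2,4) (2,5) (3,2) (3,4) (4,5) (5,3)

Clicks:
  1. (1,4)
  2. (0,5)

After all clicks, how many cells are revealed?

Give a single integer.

Click 1 (1,4) count=2: revealed 1 new [(1,4)] -> total=1
Click 2 (0,5) count=0: revealed 23 new [(0,0) (0,1) (0,2) (0,3) (0,4) (0,5) (1,0) (1,1) (1,2) (1,3) (1,5) (2,0) (2,1) (2,2) (2,3) (3,0) (3,1) (4,0) (4,1) (4,2) (5,0) (5,1) (5,2)] -> total=24

Answer: 24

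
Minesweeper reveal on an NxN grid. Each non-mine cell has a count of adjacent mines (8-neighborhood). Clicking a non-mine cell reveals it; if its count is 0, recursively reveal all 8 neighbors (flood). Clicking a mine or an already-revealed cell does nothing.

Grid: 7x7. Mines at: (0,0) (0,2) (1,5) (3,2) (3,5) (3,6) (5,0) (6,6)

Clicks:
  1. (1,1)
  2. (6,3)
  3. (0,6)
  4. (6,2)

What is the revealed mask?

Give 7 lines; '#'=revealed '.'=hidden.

Click 1 (1,1) count=2: revealed 1 new [(1,1)] -> total=1
Click 2 (6,3) count=0: revealed 15 new [(4,1) (4,2) (4,3) (4,4) (4,5) (5,1) (5,2) (5,3) (5,4) (5,5) (6,1) (6,2) (6,3) (6,4) (6,5)] -> total=16
Click 3 (0,6) count=1: revealed 1 new [(0,6)] -> total=17
Click 4 (6,2) count=0: revealed 0 new [(none)] -> total=17

Answer: ......#
.#.....
.......
.......
.#####.
.#####.
.#####.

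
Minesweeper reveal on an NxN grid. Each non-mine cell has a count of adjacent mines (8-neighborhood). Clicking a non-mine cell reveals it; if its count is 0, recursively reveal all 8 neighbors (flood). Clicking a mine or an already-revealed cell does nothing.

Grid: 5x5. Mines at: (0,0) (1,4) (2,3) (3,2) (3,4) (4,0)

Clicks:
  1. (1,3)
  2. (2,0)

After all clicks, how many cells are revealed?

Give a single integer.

Click 1 (1,3) count=2: revealed 1 new [(1,3)] -> total=1
Click 2 (2,0) count=0: revealed 6 new [(1,0) (1,1) (2,0) (2,1) (3,0) (3,1)] -> total=7

Answer: 7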